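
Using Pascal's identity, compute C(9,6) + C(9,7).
120

Reasoning: C(9,6) + C(9,7) = C(10,7) = 120.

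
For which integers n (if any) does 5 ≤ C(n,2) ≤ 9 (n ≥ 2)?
4

Explanation: C(3,2)=3; C(4,2)=6; C(5,2)=10. So valid n = 4.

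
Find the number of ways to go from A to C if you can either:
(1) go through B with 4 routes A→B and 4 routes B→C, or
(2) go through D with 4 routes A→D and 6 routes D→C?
40

Reasoning: Route via B: 4×4=16. Route via D: 4×6=24. Total: 40.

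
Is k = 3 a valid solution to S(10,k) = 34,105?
S(10,3) = 3·S(9,3) + S(9,2) = 3·3,025 + 255 = 9,330, which does not equal 34,105.

Answer: No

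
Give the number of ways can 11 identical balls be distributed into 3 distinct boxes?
78

Reasoning: C(11+3-1, 3-1) = C(13, 2) = 78.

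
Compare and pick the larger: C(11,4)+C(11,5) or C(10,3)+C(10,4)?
C(11,4)+C(11,5)

Solution: First=792, Second=330.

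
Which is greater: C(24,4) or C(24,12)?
C(24,12)
C(24,4)=10,626, C(24,12)=2,704,156.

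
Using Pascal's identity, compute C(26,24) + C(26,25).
351
C(26,24) + C(26,25) = C(27,25) = 351.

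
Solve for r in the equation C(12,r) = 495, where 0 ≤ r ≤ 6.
C(12,r) is increasing for 0 ≤ r ≤ 6. Stepping up (C(12,r+1) = C(12,r)·(12−r)/(r+1)): C(12,1) = 12, C(12,2) = 66, C(12,3) = 220, C(12,4) = 495 ✓. So r = 4.
Final answer: 4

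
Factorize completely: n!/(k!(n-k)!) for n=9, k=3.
C(9,3) = 84

Reasoning: This is the binomial coefficient C(9,3) = 84.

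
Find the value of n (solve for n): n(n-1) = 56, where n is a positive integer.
n² − n − 56 = 0, so n = (1 ± √(1 + 4·56))/2 = (1 ± √225)/2 = (1 ± 15)/2, i.e. n = 8 or n = -7. Taking the positive root, n = 8 (check: 8×7 = 56).
Final answer: 8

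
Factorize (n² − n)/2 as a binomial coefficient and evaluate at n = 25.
C(n,2); C(25,2) = 300

Working:
(n² − n)/2 = n(n−1)/2 = C(n,2). At n = 25: C(25,2) = 300.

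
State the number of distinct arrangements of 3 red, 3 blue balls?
20

Solution: Multinomial: 6!/(3! × 3!) = 20.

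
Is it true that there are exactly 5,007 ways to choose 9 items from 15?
False

Explanation: C(15,9) = 5,005 ≠ 5007.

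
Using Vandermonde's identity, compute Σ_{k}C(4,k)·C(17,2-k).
210

Working:
= C(4+17,2) = C(21,2) = 210.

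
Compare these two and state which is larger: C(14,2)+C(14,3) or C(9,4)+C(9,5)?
C(14,2)+C(14,3)

Reasoning: First=455, Second=252.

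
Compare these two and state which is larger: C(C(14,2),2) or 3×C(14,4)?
C(C(14,2),2)=4,095, 3×C(14,4)=3,003.

Answer: C(C(14,2),2)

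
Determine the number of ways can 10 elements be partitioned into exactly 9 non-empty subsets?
45

Solution: This equals S(10,9), the Stirling number of the 2nd kind.
Using the Stirling recurrence: S(n,k) = k·S(n-1,k) + S(n-1,k-1)
S(10,9) = 9·S(9,9) + S(9,8)
         = 9·1 + 36
         = 9 + 36
         = 45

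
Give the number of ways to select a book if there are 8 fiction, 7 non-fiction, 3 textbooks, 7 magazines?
25

Explanation: By the addition principle: 8 + 7 + 3 + 7 = 25.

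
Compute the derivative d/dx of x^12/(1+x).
(12x^11(1+x) - x^12)/(1+x)²

Solution: Quotient rule: [12x^{11}(1+x) - x^12]/(1+x)².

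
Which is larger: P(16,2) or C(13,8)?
P(16,2)=240, C(13,8)=1,287.

Answer: C(13,8)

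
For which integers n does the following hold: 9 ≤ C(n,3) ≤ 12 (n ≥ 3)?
5

C(4,3)=4; C(5,3)=10; C(6,3)=20. So valid n = 5.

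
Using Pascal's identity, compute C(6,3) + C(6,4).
35

Working:
C(6,3) + C(6,4) = C(7,4) = 35.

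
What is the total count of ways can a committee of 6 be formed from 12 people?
924
C(12,6) = 12! / (6! × (12-6)!)
         = 12! / (6! × 6!)
         = 924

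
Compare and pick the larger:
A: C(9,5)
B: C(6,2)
A

A=C(9,5)=126, B=C(6,2)=15.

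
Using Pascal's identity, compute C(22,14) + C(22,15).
490,314

Solution: C(22,14) + C(22,15) = C(23,15) = 490,314.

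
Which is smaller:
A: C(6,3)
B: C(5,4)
A=C(6,3)=20, B=C(5,4)=5.
Final answer: B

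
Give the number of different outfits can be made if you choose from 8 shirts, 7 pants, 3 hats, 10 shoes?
1,680
By the multiplication principle: 8 × 7 × 3 × 10 = 1,680.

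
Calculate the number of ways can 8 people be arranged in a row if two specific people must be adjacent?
10,080
Treat pair as unit: (8-1)! arrangements × 2 internal orders = 10,080.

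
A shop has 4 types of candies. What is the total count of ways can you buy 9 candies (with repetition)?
Stars and bars: C(9+4-1, 9) = C(12, 9) = 220.
Final answer: 220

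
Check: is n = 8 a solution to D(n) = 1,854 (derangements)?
D(8) = (8-1)·[D(7) + D(6)] = 7·[1,854 + 265] = 14,833, which does not equal 1,854.
Final answer: No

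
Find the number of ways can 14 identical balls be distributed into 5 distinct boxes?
3,060

Working:
C(14+5-1, 5-1) = C(18, 4) = 3,060.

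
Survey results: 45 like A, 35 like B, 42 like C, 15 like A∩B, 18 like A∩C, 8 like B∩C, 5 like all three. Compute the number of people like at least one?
86
|A∪B∪C| = 45+35+42-15-18-8+5 = 86.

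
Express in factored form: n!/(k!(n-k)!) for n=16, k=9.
C(16,9) = 11,440

Working:
This is the binomial coefficient C(16,9) = 11,440.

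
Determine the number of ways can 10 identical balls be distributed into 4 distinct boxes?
C(10+4-1, 4-1) = C(13, 3) = 286.

Answer: 286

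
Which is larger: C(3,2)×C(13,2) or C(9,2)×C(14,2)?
C(9,2)×C(14,2)

Reasoning: C(3,2)×C(13,2)=234, C(9,2)×C(14,2)=3,276.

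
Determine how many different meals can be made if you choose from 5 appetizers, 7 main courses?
35

By the multiplication principle: 5 × 7 = 35.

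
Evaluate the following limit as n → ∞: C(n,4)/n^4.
1/24

Reasoning: C(n,4) ≈ n^4/4! for large n. Limit = 1/4! = 1/24.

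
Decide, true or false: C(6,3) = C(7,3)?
LHS = C(6,3) = 20; RHS = C(7,3) = 35. 20 ≠ 35, so the statement does not hold.

Answer: False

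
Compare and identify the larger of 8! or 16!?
8!=40,320, 16!=20,922,789,888,000. 16! > 8!.

Answer: 16!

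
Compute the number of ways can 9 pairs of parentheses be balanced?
4,862

Solution: Using the Catalan number formula: C_n = C(2n, n) / (n+1)
C_9 = C(18, 9) / (9+1)
     = 48620 / 10
     = 4,862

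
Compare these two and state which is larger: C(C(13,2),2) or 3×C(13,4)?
C(C(13,2),2)

Solution: C(C(13,2),2)=3,003, 3×C(13,4)=2,145.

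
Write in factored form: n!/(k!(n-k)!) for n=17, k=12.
This is the binomial coefficient C(17,12) = 6,188.

Answer: C(17,12) = 6,188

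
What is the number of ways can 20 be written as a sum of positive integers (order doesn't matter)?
627

Explanation: Pentagonal recurrence p(n) = p(n−1) + p(n−2) − p(n−5) − p(n−7) + …: p(20) = p(19) + p(18) − p(15) − p(13) + p(8) + p(5) = 490 + 385 − 176 − 101 + 22 + 7 = 627.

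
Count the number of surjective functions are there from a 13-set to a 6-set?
Onto functions = 6! × S(13,6)
First compute S(13,6) via recurrence:
Using the Stirling recurrence: S(n,k) = k·S(n-1,k) + S(n-1,k-1)
S(13,6) = 6·S(12,6) + S(12,5)
         = 6·1323652 + 1379400
         = 7941912 + 1379400
         = 9,321,312
Then: 720 × 9321312 = 6,711,344,640
Final answer: 6,711,344,640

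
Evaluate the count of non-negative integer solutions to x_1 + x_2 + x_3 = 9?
C(9+3-1, 3-1) = 55.
Final answer: 55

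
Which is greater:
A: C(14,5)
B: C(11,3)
A

A=C(14,5)=2,002, B=C(11,3)=165.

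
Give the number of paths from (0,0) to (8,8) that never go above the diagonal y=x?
1,430

Explanation: Counted by the Catalan number C_8: C_8 = C(16,8)/(8+1) = 12,870/9 = 1,430.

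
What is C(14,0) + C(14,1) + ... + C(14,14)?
16,384

Sum of binomial coefficients = 2^14 = 16,384.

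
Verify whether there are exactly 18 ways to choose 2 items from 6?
False

Reasoning: C(6,2) = 15 ≠ 18.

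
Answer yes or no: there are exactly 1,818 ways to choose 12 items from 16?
No

C(16,12) = 1,820 ≠ 1818.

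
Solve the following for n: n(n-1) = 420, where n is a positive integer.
n² − n − 420 = 0, so n = (1 ± √(1 + 4·420))/2 = (1 ± √1,681)/2 = (1 ± 41)/2, i.e. n = 21 or n = -20. Taking the positive root, n = 21 (check: 21×20 = 420).

Answer: 21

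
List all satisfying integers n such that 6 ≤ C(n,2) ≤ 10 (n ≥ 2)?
4, 5

Solution: C(3,2)=3; C(4,2)=6; C(5,2)=10; C(6,2)=15. So valid n = 4, 5.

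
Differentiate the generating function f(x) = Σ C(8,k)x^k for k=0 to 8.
Σ k·C(8,k)x^(k-1) for k=1 to 8

Working:
Term-by-term differentiation gives Σ k·C(8,k)x^{k-1} for k=1 to 8.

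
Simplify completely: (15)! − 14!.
1,220,496,076,800

(15)! − 14! = (15)·14! − 14! = (15−1)·14! = 14·14! = 1,220,496,076,800.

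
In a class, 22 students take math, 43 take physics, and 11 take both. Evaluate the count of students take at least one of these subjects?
54

Explanation: |A∪B| = |A|+|B|-|A∩B| = 22+43-11 = 54.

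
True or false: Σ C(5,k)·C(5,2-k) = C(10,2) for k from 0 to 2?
True

Reasoning: Vandermonde's identity gives C(10,2) = 45; RHS C(10,2) = 45.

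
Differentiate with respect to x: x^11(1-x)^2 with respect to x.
Product rule: 11x^{10}(1-x)^{2} + x^11·(-2)(1-x)^{1}.
Final answer: 11x^10(1-x)^2 - 2x^11(1-x)^1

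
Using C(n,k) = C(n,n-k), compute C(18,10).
43,758

Explanation: C(18,10) = C(18,8) = 43,758.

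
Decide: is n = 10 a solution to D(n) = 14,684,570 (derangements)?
No
D(10) = (10-1)·[D(9) + D(8)] = 9·[133,496 + 14,833] = 1,334,961, which does not equal 14,684,570.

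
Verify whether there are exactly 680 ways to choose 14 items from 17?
C(17,14) = 680.
Final answer: True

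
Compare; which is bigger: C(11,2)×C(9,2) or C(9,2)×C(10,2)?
C(11,2)×C(9,2)=1,980, C(9,2)×C(10,2)=1,620.

Answer: C(11,2)×C(9,2)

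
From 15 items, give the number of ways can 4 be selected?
1,365

C(15,4) = 15! / (4! × (15-4)!)
         = 15! / (4! × 11!)
         = 1,365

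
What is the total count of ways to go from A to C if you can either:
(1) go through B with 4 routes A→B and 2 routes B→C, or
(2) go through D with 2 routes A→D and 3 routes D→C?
Route via B: 4×2=8. Route via D: 2×3=6. Total: 14.

Answer: 14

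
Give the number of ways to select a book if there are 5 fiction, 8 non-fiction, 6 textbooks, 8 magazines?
27

Explanation: By the addition principle: 5 + 8 + 6 + 8 = 27.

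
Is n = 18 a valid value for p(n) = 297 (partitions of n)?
Pentagonal recurrence p(n) = p(n−1) + p(n−2) − p(n−5) − p(n−7) + …: p(18) = p(17) + p(16) − p(13) − p(11) + p(6) + p(3) = 297 + 231 − 101 − 56 + 11 + 3 = 385, which does not equal 297.

Answer: No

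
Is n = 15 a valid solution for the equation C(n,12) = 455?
C(15,12) = 15·14·13·12·11·10·9·8·7·6·5·4/12! = 217,945,728,000/479,001,600 = 455, which equals 455.

Answer: Yes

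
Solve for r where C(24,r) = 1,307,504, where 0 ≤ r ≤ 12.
9

Explanation: C(24,r) is increasing for 0 ≤ r ≤ 12. Stepping up (C(24,r+1) = C(24,r)·(24−r)/(r+1)): C(24,1) = 24, C(24,2) = 276, C(24,3) = 2,024, C(24,4) = 10,626, C(24,5) = 42,504, C(24,6) = 134,596, C(24,7) = 346,104, C(24,8) = 735,471, C(24,9) = 1,307,504 ✓. So r = 9.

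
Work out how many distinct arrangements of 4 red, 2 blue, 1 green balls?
105
Multinomial: 7!/(4! × 2! × 1!) = 105.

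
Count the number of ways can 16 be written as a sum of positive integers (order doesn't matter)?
231

Working:
Pentagonal recurrence p(n) = p(n−1) + p(n−2) − p(n−5) − p(n−7) + …: p(16) = p(15) + p(14) − p(11) − p(9) + p(4) + p(1) = 176 + 135 − 56 − 30 + 5 + 1 = 231.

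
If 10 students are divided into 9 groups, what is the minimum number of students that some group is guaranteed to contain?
Pigeonhole: ⌈10/9⌉ = 2.
Final answer: 2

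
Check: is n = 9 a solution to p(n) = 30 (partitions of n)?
Yes

Pentagonal recurrence p(n) = p(n−1) + p(n−2) − p(n−5) − p(n−7) + …: p(9) = p(8) + p(7) − p(4) − p(2) = 22 + 15 − 5 − 2 = 30, which equals 30.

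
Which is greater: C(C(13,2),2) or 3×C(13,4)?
C(C(13,2),2)=3,003, 3×C(13,4)=2,145.
Final answer: C(C(13,2),2)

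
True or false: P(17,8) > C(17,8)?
True

Explanation: P(17,8) = 980,179,200 and C(17,8) = 24,310; P(n,r) = r! × C(n,r) so P > C whenever r ≥ 2.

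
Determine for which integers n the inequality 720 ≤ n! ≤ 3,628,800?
n! is strictly increasing; 6! = 720 and 10! = 3,628,800, so valid n = 6, 7, 8, 9, 10.
Final answer: 6, 7, 8, 9, 10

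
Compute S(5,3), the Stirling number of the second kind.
25

Explanation: Using the Stirling recurrence: S(n,k) = k·S(n-1,k) + S(n-1,k-1)
S(5,3) = 3·S(4,3) + S(4,2)
         = 3·6 + 7
         = 18 + 7
         = 25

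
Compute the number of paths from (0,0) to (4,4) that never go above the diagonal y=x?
14

Explanation: Counted by the Catalan number C_4: C_4 = C(8,4)/(4+1) = 70/5 = 14.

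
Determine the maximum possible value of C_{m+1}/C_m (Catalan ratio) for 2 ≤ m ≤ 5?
22/7

Solution: C_{m+1}/C_m = 2(2m+1)/(m+2), which increases with m. Maximum at m = 5: 2·11/7 = 22/7.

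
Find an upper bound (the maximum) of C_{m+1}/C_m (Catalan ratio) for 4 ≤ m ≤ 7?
C_{m+1}/C_m = 2(2m+1)/(m+2), which increases with m. Maximum at m = 7: 2·15/9 = 10/3.
Final answer: 10/3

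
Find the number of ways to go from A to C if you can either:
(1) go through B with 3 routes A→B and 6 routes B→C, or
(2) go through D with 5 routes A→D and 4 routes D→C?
Route via B: 3×6=18. Route via D: 5×4=20. Total: 38.

Answer: 38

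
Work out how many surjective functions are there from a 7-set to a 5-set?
16,800
Onto functions = 5! × S(7,5)
First compute S(7,5) via recurrence:
Using the Stirling recurrence: S(n,k) = k·S(n-1,k) + S(n-1,k-1)
S(7,5) = 5·S(6,5) + S(6,4)
         = 5·15 + 65
         = 75 + 65
         = 140
Then: 120 × 140 = 16,800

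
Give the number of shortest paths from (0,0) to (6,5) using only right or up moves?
462

Solution: Choose 6 rights from 11 moves: C(11,6) = 462.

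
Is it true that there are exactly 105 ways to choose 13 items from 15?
True
C(15,13) = 105.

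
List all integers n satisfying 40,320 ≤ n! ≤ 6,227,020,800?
n! is strictly increasing; 8! = 40,320 and 13! = 6,227,020,800, so valid n = 8, 9, 10, 11, 12, 13.

Answer: 8, 9, 10, 11, 12, 13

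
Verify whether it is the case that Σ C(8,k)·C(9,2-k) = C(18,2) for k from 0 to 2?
False

Working:
Vandermonde's identity gives C(17,2) = 136; RHS C(18,2) = 153.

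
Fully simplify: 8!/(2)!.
20,160

Solution: This equals 8×7×...×3 = 20,160.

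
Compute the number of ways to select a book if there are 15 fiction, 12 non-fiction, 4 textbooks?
31

By the addition principle: 15 + 12 + 4 = 31.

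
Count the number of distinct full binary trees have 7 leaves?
132

Solution: Using the Catalan number formula: C_n = C(2n, n) / (n+1)
C_6 = C(12, 6) / (6+1)
     = 924 / 7
     = 132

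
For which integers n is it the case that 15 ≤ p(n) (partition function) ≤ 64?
7, 8, 9, 10, 11

Tabulating p(n) via p(n) = p(n−1) + p(n−2) − p(n−5) − p(n−7) + …: p(6)=11; p(7)=15; p(8)=22; p(9)=30; p(10)=42; p(11)=56; p(12)=77. So valid n = 7, 8, 9, 10, 11.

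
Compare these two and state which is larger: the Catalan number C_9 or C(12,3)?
C_9

C_9 = C(18,9)/(9+1) = 48,620/10 = 4,862; C(12,3) = 220.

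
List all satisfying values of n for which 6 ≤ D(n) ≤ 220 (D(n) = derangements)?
4, 5

Using D(n) = (n−1)[D(n−1) + D(n−2)] with D(1)=0, D(2)=1: D(3)=2; D(4)=9; D(5)=44; D(6)=265. So valid n = 4, 5.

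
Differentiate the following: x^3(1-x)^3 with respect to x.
3x^2(1-x)^3 - 3x^3(1-x)^2

Reasoning: Product rule: 3x^{2}(1-x)^{3} + x^3·(-3)(1-x)^{2}.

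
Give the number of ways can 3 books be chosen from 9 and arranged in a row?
504

Working:
P(9,3) = 9!/(9-3)! = 504.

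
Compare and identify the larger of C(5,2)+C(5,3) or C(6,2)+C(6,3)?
C(6,2)+C(6,3)

Working:
First=20, Second=35.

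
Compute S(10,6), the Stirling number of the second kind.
22,827
Using the Stirling recurrence: S(n,k) = k·S(n-1,k) + S(n-1,k-1)
S(10,6) = 6·S(9,6) + S(9,5)
         = 6·2646 + 6951
         = 15876 + 6951
         = 22,827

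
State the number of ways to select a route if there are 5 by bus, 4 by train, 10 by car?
19

Reasoning: By the addition principle: 5 + 4 + 10 = 19.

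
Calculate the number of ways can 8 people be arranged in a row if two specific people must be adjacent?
10,080

Working:
Treat pair as unit: (8-1)! arrangements × 2 internal orders = 10,080.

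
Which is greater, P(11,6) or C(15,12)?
P(11,6)=332,640, C(15,12)=455.
Final answer: P(11,6)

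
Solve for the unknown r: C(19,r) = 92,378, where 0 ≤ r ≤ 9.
C(19,r) is increasing for 0 ≤ r ≤ 9. Stepping up (C(19,r+1) = C(19,r)·(19−r)/(r+1)): C(19,1) = 19, C(19,2) = 171, C(19,3) = 969, C(19,4) = 3,876, C(19,5) = 11,628, C(19,6) = 27,132, C(19,7) = 50,388, C(19,8) = 75,582, C(19,9) = 92,378 ✓. So r = 9.

Answer: 9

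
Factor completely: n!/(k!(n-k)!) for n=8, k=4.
C(8,4) = 70
This is the binomial coefficient C(8,4) = 70.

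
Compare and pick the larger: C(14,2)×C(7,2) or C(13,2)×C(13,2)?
C(13,2)×C(13,2)
C(14,2)×C(7,2)=1,911, C(13,2)×C(13,2)=6,084.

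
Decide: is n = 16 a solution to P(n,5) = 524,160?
Yes

Solution: P(16,5) = 16·15·14·13·12 = 524,160, which equals 524,160.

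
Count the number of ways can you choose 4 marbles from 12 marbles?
495
C(12,4) = 12! / (4! × (12-4)!)
         = 12! / (4! × 8!)
         = 495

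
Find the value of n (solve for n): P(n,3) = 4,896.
P(n,3) = n(n−1)(n−2) is increasing in n; n(n−1)(n−2) ≈ (n−1)^3 = 4,896 gives n ≈ 18.0. Check: P(16,3) = 3,360, P(17,3) = 4,080, P(18,3) = 4,896 ✓. So n = 18.

Answer: 18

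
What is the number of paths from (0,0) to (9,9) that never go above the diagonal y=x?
Counted by the Catalan number C_9: C_9 = C(18,9)/(9+1) = 48,620/10 = 4,862.
Final answer: 4,862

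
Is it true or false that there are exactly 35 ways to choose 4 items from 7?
True

C(7,4) = 35.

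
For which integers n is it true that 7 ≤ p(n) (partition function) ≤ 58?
5, 6, 7, 8, 9, 10, 11

Explanation: Tabulating p(n) via p(n) = p(n−1) + p(n−2) − p(n−5) − p(n−7) + …: p(4)=5; p(5)=7; p(6)=11; p(7)=15; p(8)=22; p(9)=30; p(10)=42; p(11)=56; p(12)=77. So valid n = 5, 6, 7, 8, 9, 10, 11.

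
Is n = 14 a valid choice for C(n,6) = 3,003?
Yes
C(14,6) = 14·13·12·11·10·9/6! = 2,162,160/720 = 3,003, which equals 3,003.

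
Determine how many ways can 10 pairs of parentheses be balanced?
16,796

Solution: Using the Catalan number formula: C_n = C(2n, n) / (n+1)
C_10 = C(20, 10) / (10+1)
     = 184756 / 11
     = 16,796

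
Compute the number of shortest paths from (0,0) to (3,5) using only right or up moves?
56

Solution: Choose 3 rights from 8 moves: C(8,3) = 56.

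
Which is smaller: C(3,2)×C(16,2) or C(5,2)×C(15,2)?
C(3,2)×C(16,2)

Working:
C(3,2)×C(16,2)=360, C(5,2)×C(15,2)=1,050.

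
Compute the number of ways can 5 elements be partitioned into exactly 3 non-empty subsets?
25

Working:
This equals S(5,3), the Stirling number of the 2nd kind.
Using the Stirling recurrence: S(n,k) = k·S(n-1,k) + S(n-1,k-1)
S(5,3) = 3·S(4,3) + S(4,2)
         = 3·6 + 7
         = 18 + 7
         = 25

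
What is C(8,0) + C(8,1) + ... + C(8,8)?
256

Solution: Sum of binomial coefficients = 2^8 = 256.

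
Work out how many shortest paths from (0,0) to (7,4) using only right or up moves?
330

Solution: Choose 7 rights from 11 moves: C(11,7) = 330.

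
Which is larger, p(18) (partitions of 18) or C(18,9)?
C(18,9)

Reasoning: Pentagonal recurrence p(n) = p(n−1) + p(n−2) − p(n−5) − p(n−7) + …: p(18) = p(17) + p(16) − p(13) − p(11) + p(6) + p(3) = 297 + 231 − 101 − 56 + 11 + 3 = 385; C(18,9) = 48,620.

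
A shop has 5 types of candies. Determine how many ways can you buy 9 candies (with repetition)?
715
Stars and bars: C(9+5-1, 9) = C(13, 9) = 715.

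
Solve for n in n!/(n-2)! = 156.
n!/(n-2)! = n×(n-1), a product of 2 consecutive integers ≈ (n−0.5)^2. 156^(1/2) + 0.5 ≈ 13.0; check n = 13: 13×12 = 156 ✓. So n = 13.
Final answer: 13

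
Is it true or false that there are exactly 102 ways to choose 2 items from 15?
False
C(15,2) = 105 ≠ 102.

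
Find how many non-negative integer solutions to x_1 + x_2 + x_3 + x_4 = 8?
C(8+4-1, 4-1) = 165.
Final answer: 165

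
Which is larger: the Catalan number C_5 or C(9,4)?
C(9,4)

Explanation: C_5 = C(10,5)/(5+1) = 252/6 = 42; C(9,4) = 126.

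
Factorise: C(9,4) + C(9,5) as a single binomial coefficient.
C(10,5)
By Pascal's identity: C(9,4) + C(9,5) = C(10,5) = 252.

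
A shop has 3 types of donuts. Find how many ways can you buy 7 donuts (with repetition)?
36
Stars and bars: C(7+3-1, 7) = C(9, 7) = 36.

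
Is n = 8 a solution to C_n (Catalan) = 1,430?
Yes

C_8 = C(16,8)/(8+1) = 12,870/9 = 1,430, which equals 1,430.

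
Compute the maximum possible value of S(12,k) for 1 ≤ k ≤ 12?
Row S(12,k) for k = 1..12 (via S(n,k) = k·S(n−1,k) + S(n−1,k−1)): 1, 2,047, 86,526, 611,501, 1,379,400, 1,323,652, 627,396, 159,027, 22,275, 1,705, 66, 1. The row is unimodal; maximum at k = 5: 1,379,400.

Answer: 1,379,400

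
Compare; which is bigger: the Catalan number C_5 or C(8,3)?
C(8,3)

Reasoning: C_5 = C(10,5)/(5+1) = 252/6 = 42; C(8,3) = 56.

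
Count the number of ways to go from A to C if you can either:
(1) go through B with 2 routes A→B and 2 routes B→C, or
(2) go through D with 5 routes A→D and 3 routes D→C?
Route via B: 2×2=4. Route via D: 5×3=15. Total: 19.

Answer: 19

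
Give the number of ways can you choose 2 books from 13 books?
78

Explanation: C(13,2) = 13! / (2! × (13-2)!)
         = 13! / (2! × 11!)
         = 78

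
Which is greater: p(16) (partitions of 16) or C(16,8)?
C(16,8)

Reasoning: Pentagonal recurrence p(n) = p(n−1) + p(n−2) − p(n−5) − p(n−7) + …: p(16) = p(15) + p(14) − p(11) − p(9) + p(4) + p(1) = 176 + 135 − 56 − 30 + 5 + 1 = 231; C(16,8) = 12,870.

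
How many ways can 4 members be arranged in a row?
24

Solution: Arrangements of 4 distinct objects: 4! = 24.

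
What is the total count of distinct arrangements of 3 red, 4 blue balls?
35

Solution: Multinomial: 7!/(3! × 4!) = 35.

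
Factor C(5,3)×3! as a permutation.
P(5,3)

Reasoning: C(5,3)×3! = [5!/(3!(2)!)]×3! = 5!/(2)! = P(5,3) = 60.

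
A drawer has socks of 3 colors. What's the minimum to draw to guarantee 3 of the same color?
Worst case: 2 of each = 6. One more: 7.

Answer: 7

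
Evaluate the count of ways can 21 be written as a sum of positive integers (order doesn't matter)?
Pentagonal recurrence p(n) = p(n−1) + p(n−2) − p(n−5) − p(n−7) + …: p(21) = p(20) + p(19) − p(16) − p(14) + p(9) + p(6) = 627 + 490 − 231 − 135 + 30 + 11 = 792.
Final answer: 792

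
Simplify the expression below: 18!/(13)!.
This equals 18×17×...×14 = 1,028,160.

Answer: 1,028,160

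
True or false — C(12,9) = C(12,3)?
True

Symmetry C(n,k) = C(n,n-k): C(12,9) = 220 and C(12,3) = 220. Both sides agree, so the statement holds.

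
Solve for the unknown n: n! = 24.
4
n! is strictly increasing. 2! = 2, 3! = 6, 4! = 24 ✓. So n = 4.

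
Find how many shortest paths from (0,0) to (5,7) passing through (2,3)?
350

Explanation: To (2,3): C(5,2)=10. From there: C(7,3)=35. Total: 350.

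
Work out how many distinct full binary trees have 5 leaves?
14

Solution: Using the Catalan number formula: C_n = C(2n, n) / (n+1)
C_4 = C(8, 4) / (4+1)
     = 70 / 5
     = 14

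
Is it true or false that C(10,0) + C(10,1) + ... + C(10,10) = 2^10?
True

Solution: Binomial theorem with x = y = 1: Σ C(10,i) = (1+1)^10 = 2^10 = 1,024. The statement holds.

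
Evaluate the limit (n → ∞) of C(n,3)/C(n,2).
∞

Working:
C(n,3)/C(n,2) = (n-2)/3 → ∞ as n → ∞.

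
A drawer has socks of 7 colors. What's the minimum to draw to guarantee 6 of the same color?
Worst case: 5 of each = 35. One more: 36.
Final answer: 36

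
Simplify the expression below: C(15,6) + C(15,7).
11,440

Working:
By Pascal's identity: C(16,7) = 11,440.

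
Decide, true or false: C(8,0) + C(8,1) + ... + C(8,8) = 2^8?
True

Explanation: Binomial theorem with x = y = 1: Σ C(8,i) = (1+1)^8 = 2^8 = 256. The statement holds.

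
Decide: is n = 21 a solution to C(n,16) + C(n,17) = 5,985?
No

Reasoning: C(21,16) + C(21,17) = 20,349 + 5,985 = 26,334, which does not equal 5,985.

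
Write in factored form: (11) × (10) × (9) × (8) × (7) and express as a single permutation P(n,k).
P(11,5) = 11!/(6)!
Product of 5 consecutive descending integers starting at 11: P(11,5) = 11!/6! = 55,440.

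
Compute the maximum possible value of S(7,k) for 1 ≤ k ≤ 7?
350

Working:
Row S(7,k) for k = 1..7 (via S(n,k) = k·S(n−1,k) + S(n−1,k−1)): 1, 63, 301, 350, 140, 21, 1. The row is unimodal; maximum at k = 4: 350.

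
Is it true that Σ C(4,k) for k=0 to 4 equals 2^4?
Binomial theorem: Σ C(4,k) = (1+1)^4 = 2^4 = 16; RHS 2^4 = 16.
Final answer: True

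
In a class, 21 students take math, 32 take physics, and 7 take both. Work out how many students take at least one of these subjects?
46

Explanation: |A∪B| = |A|+|B|-|A∩B| = 21+32-7 = 46.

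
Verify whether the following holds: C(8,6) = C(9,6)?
False

Explanation: LHS = C(8,6) = 28; RHS = C(9,6) = 84. 28 ≠ 84, so the statement does not hold.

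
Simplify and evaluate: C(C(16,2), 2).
7,140

C(16,2) = 120, then C(120, 2) = 7,140.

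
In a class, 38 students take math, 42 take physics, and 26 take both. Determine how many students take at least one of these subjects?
|A∪B| = |A|+|B|-|A∩B| = 38+42-26 = 54.
Final answer: 54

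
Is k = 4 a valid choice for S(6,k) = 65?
Yes

Solution: S(6,4) = 4·S(5,4) + S(5,3) = 4·10 + 25 = 65, which equals 65.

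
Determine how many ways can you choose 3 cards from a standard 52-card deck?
C(52,3) = 22,100.
Final answer: 22,100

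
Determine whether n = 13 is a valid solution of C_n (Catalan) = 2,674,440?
C_13 = C(26,13)/(13+1) = 10,400,600/14 = 742,900, which does not equal 2,674,440.

Answer: No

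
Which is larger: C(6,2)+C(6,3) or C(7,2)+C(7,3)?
C(7,2)+C(7,3)

Reasoning: First=35, Second=56.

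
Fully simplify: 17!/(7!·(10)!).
19,448
This is C(17,7) = 19,448.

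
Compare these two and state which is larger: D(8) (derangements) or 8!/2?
8!/2

Reasoning: D(8) = (8-1)·[D(7) + D(6)] = 7·[1,854 + 265] = 14,833; 8!/2 = 40,320/2 = 20,160.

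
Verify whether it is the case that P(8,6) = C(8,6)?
False
P(8,6) = 20,160 but C(8,6) = 28; they differ by a factor of 6! = 720, so the statement does not hold.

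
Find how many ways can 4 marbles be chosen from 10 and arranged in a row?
5,040

Reasoning: P(10,4) = 10!/(10-4)! = 5,040.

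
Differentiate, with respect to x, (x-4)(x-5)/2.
(2x - 9)/2

Working:
d/dx[(x-4)(x-5)] = (x-5) + (x-4) = 2x - 9. Dividing by 2 gives (2x - 9)/2.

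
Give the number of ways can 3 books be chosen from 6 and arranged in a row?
120

Solution: P(6,3) = 6!/(6-3)! = 120.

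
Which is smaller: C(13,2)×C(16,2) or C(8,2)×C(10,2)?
C(8,2)×C(10,2)

Reasoning: C(13,2)×C(16,2)=9,360, C(8,2)×C(10,2)=1,260.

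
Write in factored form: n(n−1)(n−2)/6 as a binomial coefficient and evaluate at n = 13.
C(n,3); C(13,3) = 286

Reasoning: n(n−1)(n−2)/6 = n!/(3!(n−3)!) = C(n,3). At n = 13: C(13,3) = 286.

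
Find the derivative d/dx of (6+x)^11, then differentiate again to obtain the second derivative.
First derivative: 11(6+x)^{10}. Second derivative: 11·10·(6+x)^{9} = 110(6+x)^{9}.
Final answer: 110(6+x)^9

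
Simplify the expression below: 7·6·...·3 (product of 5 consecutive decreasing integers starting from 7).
This is P(7,5) = 7!/(2)! = 2,520.
Final answer: 2,520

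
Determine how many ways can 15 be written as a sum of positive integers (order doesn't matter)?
Pentagonal recurrence p(n) = p(n−1) + p(n−2) − p(n−5) − p(n−7) + …: p(15) = p(14) + p(13) − p(10) − p(8) + p(3) + p(0) = 135 + 101 − 42 − 22 + 3 + 1 = 176.
Final answer: 176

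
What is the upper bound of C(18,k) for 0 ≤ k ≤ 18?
Maximum at k = 9: C(18,9) = 48,620.
Final answer: 48,620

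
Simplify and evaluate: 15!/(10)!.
360,360

This equals 15×14×...×11 = 360,360.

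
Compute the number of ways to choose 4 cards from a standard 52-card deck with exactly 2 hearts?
13 hearts and 39 non-hearts: C(13,2) × C(39,2) = 78 × 741 = 57,798.
Final answer: 57,798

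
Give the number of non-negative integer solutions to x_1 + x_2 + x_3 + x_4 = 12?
455

Solution: C(12+4-1, 4-1) = 455.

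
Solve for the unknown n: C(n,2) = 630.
36

Solution: C(n,2) = n(n−1)/2! is increasing in n, and n(n−1) = 2!·630 = 1,260 ≈ (n−0.5)^2 gives n ≈ 36.0. Check: C(34,2) = 561, C(35,2) = 595, C(36,2) = 630 ✓. So n = 36.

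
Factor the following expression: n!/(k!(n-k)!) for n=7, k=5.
C(7,5) = 21

Working:
This is the binomial coefficient C(7,5) = 21.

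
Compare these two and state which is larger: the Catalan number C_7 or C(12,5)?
C(12,5)
C_7 = C(14,7)/(7+1) = 3,432/8 = 429; C(12,5) = 792.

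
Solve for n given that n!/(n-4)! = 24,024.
14
n!/(n-4)! = n×(n-1)×(n-2)×(n-3), a product of 4 consecutive integers ≈ (n−1.5)^4. 24,024^(1/4) + 1.5 ≈ 13.9; check n = 14: 14×13×12×11 = 24,024 ✓. So n = 14.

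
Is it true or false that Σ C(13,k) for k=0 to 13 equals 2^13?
True

Solution: Binomial theorem: Σ C(13,k) = (1+1)^13 = 2^13 = 8,192; RHS 2^13 = 8,192.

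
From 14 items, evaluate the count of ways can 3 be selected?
C(14,3) = 14! / (3! × (14-3)!)
         = 14! / (3! × 11!)
         = 364
Final answer: 364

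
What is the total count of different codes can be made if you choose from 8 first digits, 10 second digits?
By the multiplication principle: 8 × 10 = 80.
Final answer: 80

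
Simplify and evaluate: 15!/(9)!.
3,603,600

Working:
This equals 15×14×...×10 = 3,603,600.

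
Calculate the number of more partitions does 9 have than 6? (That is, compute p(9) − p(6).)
19

Pentagonal recurrence p(n) = p(n−1) + p(n−2) − p(n−5) − p(n−7) + …: p(9) = p(8) + p(7) − p(4) − p(2) = 22 + 15 − 5 − 2 = 30.
p(6) = p(5) + p(4) − p(1) = 7 + 5 − 1 = 11.
Difference = 30 − 11 = 19.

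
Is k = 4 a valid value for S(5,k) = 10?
Yes

S(5,4) = 4·S(4,4) + S(4,3) = 4·1 + 6 = 10, which equals 10.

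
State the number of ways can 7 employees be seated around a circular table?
720

Reasoning: Circular arrangements: (7-1)! = 720.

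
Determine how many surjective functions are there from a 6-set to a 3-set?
Onto functions = 3! × S(6,3)
First compute S(6,3) via recurrence:
Using the Stirling recurrence: S(n,k) = k·S(n-1,k) + S(n-1,k-1)
S(6,3) = 3·S(5,3) + S(5,2)
         = 3·25 + 15
         = 75 + 15
         = 90
Then: 6 × 90 = 540

Answer: 540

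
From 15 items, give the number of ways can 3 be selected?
455

Explanation: C(15,3) = 15! / (3! × (15-3)!)
         = 15! / (3! × 12!)
         = 455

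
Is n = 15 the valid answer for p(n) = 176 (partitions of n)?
Yes

Working:
Pentagonal recurrence p(n) = p(n−1) + p(n−2) − p(n−5) − p(n−7) + …: p(15) = p(14) + p(13) − p(10) − p(8) + p(3) + p(0) = 135 + 101 − 42 − 22 + 3 + 1 = 176, which equals 176.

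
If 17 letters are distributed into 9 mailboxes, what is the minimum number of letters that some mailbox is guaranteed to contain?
2

Reasoning: Pigeonhole: ⌈17/9⌉ = 2.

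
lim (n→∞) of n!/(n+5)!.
0
n!/(n+5)! = 1/[(n+1)(n+2)···(n+5)] → 0 as n → ∞.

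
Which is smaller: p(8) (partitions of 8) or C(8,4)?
p(8)
Pentagonal recurrence p(n) = p(n−1) + p(n−2) − p(n−5) − p(n−7) + …: p(8) = p(7) + p(6) − p(3) − p(1) = 15 + 11 − 3 − 1 = 22; C(8,4) = 70.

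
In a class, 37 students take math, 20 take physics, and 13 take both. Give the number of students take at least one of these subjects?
|A∪B| = |A|+|B|-|A∩B| = 37+20-13 = 44.

Answer: 44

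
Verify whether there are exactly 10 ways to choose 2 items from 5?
True

Solution: C(5,2) = 10.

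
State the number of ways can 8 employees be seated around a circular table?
Circular arrangements: (8-1)! = 5,040.
Final answer: 5,040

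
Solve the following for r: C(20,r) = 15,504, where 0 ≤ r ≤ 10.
5

C(20,r) is increasing for 0 ≤ r ≤ 10. Stepping up (C(20,r+1) = C(20,r)·(20−r)/(r+1)): C(20,1) = 20, C(20,2) = 190, C(20,3) = 1,140, C(20,4) = 4,845, C(20,5) = 15,504 ✓. So r = 5.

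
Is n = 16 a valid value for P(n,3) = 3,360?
P(16,3) = 16·15·14 = 3,360, which equals 3,360.

Answer: Yes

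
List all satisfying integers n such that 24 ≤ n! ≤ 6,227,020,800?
4, 5, 6, 7, 8, 9, 10, 11, 12, 13

Explanation: n! is strictly increasing; 4! = 24 and 13! = 6,227,020,800, so valid n = 4, 5, 6, 7, 8, 9, 10, 11, 12, 13.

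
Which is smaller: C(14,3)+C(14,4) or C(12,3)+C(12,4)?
C(12,3)+C(12,4)

Solution: First=1,365, Second=715.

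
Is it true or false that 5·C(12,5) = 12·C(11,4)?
True

Reasoning: Absorption identity k·C(n,k) = n·C(n-1,k-1). LHS = 5·792 = 3,960; RHS = 12·330 = 3,960.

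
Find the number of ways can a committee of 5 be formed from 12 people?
792

Reasoning: C(12,5) = 12! / (5! × (12-5)!)
         = 12! / (5! × 7!)
         = 792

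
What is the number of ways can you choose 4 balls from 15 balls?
1,365

Reasoning: C(15,4) = 15! / (4! × (15-4)!)
         = 15! / (4! × 11!)
         = 1,365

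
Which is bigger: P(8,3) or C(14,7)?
C(14,7)

P(8,3)=336, C(14,7)=3,432.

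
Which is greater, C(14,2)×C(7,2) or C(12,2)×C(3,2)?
C(14,2)×C(7,2)=1,911, C(12,2)×C(3,2)=198.
Final answer: C(14,2)×C(7,2)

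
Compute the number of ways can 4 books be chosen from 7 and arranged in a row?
840

Explanation: P(7,4) = 7!/(7-4)! = 840.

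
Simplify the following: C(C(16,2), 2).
7,140

Solution: C(16,2) = 120, then C(120, 2) = 7,140.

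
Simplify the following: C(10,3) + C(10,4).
330

By Pascal's identity: C(11,4) = 330.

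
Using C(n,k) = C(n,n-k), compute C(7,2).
21

Working:
C(7,2) = C(7,5) = 21.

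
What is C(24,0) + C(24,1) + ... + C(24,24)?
16,777,216
Sum of binomial coefficients = 2^24 = 16,777,216.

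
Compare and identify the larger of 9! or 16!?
9!=362,880, 16!=20,922,789,888,000. 16! > 9!.
Final answer: 16!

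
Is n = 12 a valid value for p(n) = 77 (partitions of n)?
Yes

Working:
Pentagonal recurrence p(n) = p(n−1) + p(n−2) − p(n−5) − p(n−7) + …: p(12) = p(11) + p(10) − p(7) − p(5) + p(0) = 56 + 42 − 15 − 7 + 1 = 77, which equals 77.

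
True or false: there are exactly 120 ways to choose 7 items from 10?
True

C(10,7) = 120.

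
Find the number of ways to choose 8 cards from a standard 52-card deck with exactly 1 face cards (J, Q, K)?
223,722,720

Solution: 12 face cards and 40 non-face cards: C(12,1) × C(40,7) = 12 × 18,643,560 = 223,722,720.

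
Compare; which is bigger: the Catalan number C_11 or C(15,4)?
C_11

Reasoning: C_11 = C(22,11)/(11+1) = 705,432/12 = 58,786; C(15,4) = 1,365.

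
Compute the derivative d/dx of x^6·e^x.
Product rule: d/dx[x^6]·e^x + x^6·d/dx[e^x] = 6x^{5}e^x + x^6e^x.
Final answer: (6x^5 + x^6)e^x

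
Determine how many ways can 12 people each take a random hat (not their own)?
176,214,841

Reasoning: Using D(n) = (n-1)[D(n-1) + D(n-2)]:
D(12) = (12-1) × [D(11) + D(10)]
      = 11 × [14684570 + 1334961]
      = 11 × 16019531
      = 176,214,841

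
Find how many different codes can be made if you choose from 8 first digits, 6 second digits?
By the multiplication principle: 8 × 6 = 48.

Answer: 48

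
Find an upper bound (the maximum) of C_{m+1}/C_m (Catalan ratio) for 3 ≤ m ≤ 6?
13/4

Working:
C_{m+1}/C_m = 2(2m+1)/(m+2), which increases with m. Maximum at m = 6: 2·13/8 = 13/4.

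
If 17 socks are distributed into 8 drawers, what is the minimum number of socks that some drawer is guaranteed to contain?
3

Pigeonhole: ⌈17/8⌉ = 3.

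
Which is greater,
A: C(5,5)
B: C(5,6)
A=C(5,5)=1, B=C(5,6)=0.
Final answer: A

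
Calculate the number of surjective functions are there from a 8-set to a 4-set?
40,824
Onto functions = 4! × S(8,4)
First compute S(8,4) via recurrence:
Using the Stirling recurrence: S(n,k) = k·S(n-1,k) + S(n-1,k-1)
S(8,4) = 4·S(7,4) + S(7,3)
         = 4·350 + 301
         = 1400 + 301
         = 1,701
Then: 24 × 1701 = 40,824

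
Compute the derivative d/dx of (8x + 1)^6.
48(8x + 1)^5

Reasoning: Chain rule: 6(8x+1)^{5} × 8 = 48(8x+1)^{5}.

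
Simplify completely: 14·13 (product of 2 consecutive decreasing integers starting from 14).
182

This is P(14,2) = 14!/(12)! = 182.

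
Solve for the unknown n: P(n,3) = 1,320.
P(n,3) = n(n−1)(n−2) is increasing in n; n(n−1)(n−2) ≈ (n−1)^3 = 1,320 gives n ≈ 12.0. Check: P(10,3) = 720, P(11,3) = 990, P(12,3) = 1,320 ✓. So n = 12.
Final answer: 12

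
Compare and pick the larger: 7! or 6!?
7!

Reasoning: 7!=5,040, 6!=720. 7! > 6!.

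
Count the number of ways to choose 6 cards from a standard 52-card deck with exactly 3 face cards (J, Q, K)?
2,173,600

Solution: 12 face cards and 40 non-face cards: C(12,3) × C(40,3) = 220 × 9,880 = 2,173,600.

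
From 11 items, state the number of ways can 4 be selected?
330

Solution: C(11,4) = 11! / (4! × (11-4)!)
         = 11! / (4! × 7!)
         = 330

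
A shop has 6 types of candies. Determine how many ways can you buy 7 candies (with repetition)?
792

Stars and bars: C(7+6-1, 7) = C(12, 7) = 792.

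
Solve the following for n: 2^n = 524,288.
524,288 = 1,024 × 512 = 2^10 × 2^9 = 2^19, so n = 19.

Answer: 19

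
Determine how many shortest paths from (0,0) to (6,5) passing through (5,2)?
84

Explanation: To (5,2): C(7,5)=21. From there: C(4,1)=4. Total: 84.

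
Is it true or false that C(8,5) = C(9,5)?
LHS = C(8,5) = 56; RHS = C(9,5) = 126. 56 ≠ 126, so the statement does not hold.
Final answer: False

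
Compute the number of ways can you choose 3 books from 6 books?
20

Solution: C(6,3) = 6! / (3! × (6-3)!)
         = 6! / (3! × 3!)
         = 20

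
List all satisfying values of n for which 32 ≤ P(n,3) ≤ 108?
5

P(4,3)=24; P(5,3)=60; P(6,3)=120. So valid n = 5.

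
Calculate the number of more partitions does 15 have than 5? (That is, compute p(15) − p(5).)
169

Explanation: Pentagonal recurrence p(n) = p(n−1) + p(n−2) − p(n−5) − p(n−7) + …: p(15) = p(14) + p(13) − p(10) − p(8) + p(3) + p(0) = 135 + 101 − 42 − 22 + 3 + 1 = 176.
p(5) = p(4) + p(3) − p(0) = 5 + 3 − 1 = 7.
Difference = 176 − 7 = 169.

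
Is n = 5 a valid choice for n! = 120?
Yes

Solution: 5! = 5·4! = 5·24 = 120, which equals 120.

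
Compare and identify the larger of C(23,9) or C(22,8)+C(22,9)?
Equal

Reasoning: By Pascal's identity: C(23,9) = C(22,8)+C(22,9) = 817,190. Equal.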